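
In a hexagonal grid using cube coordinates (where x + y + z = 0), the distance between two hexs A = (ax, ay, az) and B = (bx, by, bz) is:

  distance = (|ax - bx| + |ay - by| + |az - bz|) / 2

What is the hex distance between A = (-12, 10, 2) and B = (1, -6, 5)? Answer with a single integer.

|ax - bx| = |-12 - 1| = 13
|ay - by| = |10 - (-6)| = 16
|az - bz| = |2 - 5| = 3
distance = (13 + 16 + 3) / 2 = 32 / 2 = 16

Answer: 16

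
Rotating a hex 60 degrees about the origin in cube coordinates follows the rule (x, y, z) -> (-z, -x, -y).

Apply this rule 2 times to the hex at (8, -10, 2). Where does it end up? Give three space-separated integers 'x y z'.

Answer: -10 2 8

Derivation:
Start: (8, -10, 2)
Step 1: (8, -10, 2) -> (-(2), -(8), -(-10)) = (-2, -8, 10)
Step 2: (-2, -8, 10) -> (-(10), -(-2), -(-8)) = (-10, 2, 8)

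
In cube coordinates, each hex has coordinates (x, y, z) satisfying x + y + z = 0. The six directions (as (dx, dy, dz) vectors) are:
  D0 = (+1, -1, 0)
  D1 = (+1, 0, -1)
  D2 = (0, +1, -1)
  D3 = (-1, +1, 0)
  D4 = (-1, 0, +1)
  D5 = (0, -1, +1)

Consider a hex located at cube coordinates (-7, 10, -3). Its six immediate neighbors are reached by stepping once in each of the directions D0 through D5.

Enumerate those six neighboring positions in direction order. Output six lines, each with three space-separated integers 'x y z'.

Answer: -6 9 -3
-6 10 -4
-7 11 -4
-8 11 -3
-8 10 -2
-7 9 -2

Derivation:
Center: (-7, 10, -3). Add each direction:
  D0: (-7, 10, -3) + (1, -1, 0) = (-6, 9, -3)
  D1: (-7, 10, -3) + (1, 0, -1) = (-6, 10, -4)
  D2: (-7, 10, -3) + (0, 1, -1) = (-7, 11, -4)
  D3: (-7, 10, -3) + (-1, 1, 0) = (-8, 11, -3)
  D4: (-7, 10, -3) + (-1, 0, 1) = (-8, 10, -2)
  D5: (-7, 10, -3) + (0, -1, 1) = (-7, 9, -2)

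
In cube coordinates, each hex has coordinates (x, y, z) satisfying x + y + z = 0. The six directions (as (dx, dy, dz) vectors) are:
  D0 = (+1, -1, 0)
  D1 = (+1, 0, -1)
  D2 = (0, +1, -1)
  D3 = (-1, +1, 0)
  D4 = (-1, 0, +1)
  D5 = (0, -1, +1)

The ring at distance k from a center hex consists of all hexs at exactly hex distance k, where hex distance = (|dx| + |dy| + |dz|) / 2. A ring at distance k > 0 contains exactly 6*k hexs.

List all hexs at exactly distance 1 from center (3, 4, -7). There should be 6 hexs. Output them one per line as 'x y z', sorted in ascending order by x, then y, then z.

Answer: 2 4 -6
2 5 -7
3 3 -6
3 5 -8
4 3 -7
4 4 -8

Derivation:
Walk ring at distance 1 from (3, 4, -7):
Start at center + D4*1 = (2, 4, -6)
  hex 0: (2, 4, -6)
  hex 1: (3, 3, -6)
  hex 2: (4, 3, -7)
  hex 3: (4, 4, -8)
  hex 4: (3, 5, -8)
  hex 5: (2, 5, -7)
Sorted: 6 hexes.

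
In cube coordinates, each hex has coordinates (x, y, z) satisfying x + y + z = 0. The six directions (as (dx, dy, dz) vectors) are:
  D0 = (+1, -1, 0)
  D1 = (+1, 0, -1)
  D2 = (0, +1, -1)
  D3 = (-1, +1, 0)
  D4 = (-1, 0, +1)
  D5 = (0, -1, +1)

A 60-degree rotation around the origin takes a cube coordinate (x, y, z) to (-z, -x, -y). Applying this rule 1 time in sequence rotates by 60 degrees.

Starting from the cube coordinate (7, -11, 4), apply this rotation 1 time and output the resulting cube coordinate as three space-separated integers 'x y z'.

Answer: -4 -7 11

Derivation:
Start: (7, -11, 4)
Step 1: (7, -11, 4) -> (-(4), -(7), -(-11)) = (-4, -7, 11)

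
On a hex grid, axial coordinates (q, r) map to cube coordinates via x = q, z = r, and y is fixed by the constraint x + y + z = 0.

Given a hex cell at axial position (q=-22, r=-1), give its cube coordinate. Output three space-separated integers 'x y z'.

x = q = -22
z = r = -1
y = -x - z = -(-22) - (-1) = 23

Answer: -22 23 -1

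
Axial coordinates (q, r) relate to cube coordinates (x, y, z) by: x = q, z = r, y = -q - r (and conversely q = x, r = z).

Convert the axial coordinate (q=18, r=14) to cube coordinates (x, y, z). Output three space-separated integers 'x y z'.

x = q = 18
z = r = 14
y = -x - z = -(18) - (14) = -32

Answer: 18 -32 14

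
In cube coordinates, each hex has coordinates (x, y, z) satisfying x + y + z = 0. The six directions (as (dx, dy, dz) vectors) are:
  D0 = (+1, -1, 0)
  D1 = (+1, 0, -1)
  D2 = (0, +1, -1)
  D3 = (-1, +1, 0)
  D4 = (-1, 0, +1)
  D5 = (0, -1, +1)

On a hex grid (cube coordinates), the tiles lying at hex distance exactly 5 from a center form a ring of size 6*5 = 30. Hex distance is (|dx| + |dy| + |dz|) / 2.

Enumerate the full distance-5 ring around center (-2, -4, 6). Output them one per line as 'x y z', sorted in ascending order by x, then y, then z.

Answer: -7 -4 11
-7 -3 10
-7 -2 9
-7 -1 8
-7 0 7
-7 1 6
-6 -5 11
-6 1 5
-5 -6 11
-5 1 4
-4 -7 11
-4 1 3
-3 -8 11
-3 1 2
-2 -9 11
-2 1 1
-1 -9 10
-1 0 1
0 -9 9
0 -1 1
1 -9 8
1 -2 1
2 -9 7
2 -3 1
3 -9 6
3 -8 5
3 -7 4
3 -6 3
3 -5 2
3 -4 1

Derivation:
Walk ring at distance 5 from (-2, -4, 6):
Start at center + D4*5 = (-7, -4, 11)
  hex 0: (-7, -4, 11)
  hex 1: (-6, -5, 11)
  hex 2: (-5, -6, 11)
  hex 3: (-4, -7, 11)
  hex 4: (-3, -8, 11)
  hex 5: (-2, -9, 11)
  hex 6: (-1, -9, 10)
  hex 7: (0, -9, 9)
  hex 8: (1, -9, 8)
  hex 9: (2, -9, 7)
  hex 10: (3, -9, 6)
  hex 11: (3, -8, 5)
  hex 12: (3, -7, 4)
  hex 13: (3, -6, 3)
  hex 14: (3, -5, 2)
  hex 15: (3, -4, 1)
  hex 16: (2, -3, 1)
  hex 17: (1, -2, 1)
  hex 18: (0, -1, 1)
  hex 19: (-1, 0, 1)
  hex 20: (-2, 1, 1)
  hex 21: (-3, 1, 2)
  hex 22: (-4, 1, 3)
  hex 23: (-5, 1, 4)
  hex 24: (-6, 1, 5)
  hex 25: (-7, 1, 6)
  hex 26: (-7, 0, 7)
  hex 27: (-7, -1, 8)
  hex 28: (-7, -2, 9)
  hex 29: (-7, -3, 10)
Sorted: 30 hexes.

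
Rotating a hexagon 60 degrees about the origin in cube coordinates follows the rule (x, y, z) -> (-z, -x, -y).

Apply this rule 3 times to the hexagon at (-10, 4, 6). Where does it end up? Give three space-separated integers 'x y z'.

Answer: 10 -4 -6

Derivation:
Start: (-10, 4, 6)
Step 1: (-10, 4, 6) -> (-(6), -(-10), -(4)) = (-6, 10, -4)
Step 2: (-6, 10, -4) -> (-(-4), -(-6), -(10)) = (4, 6, -10)
Step 3: (4, 6, -10) -> (-(-10), -(4), -(6)) = (10, -4, -6)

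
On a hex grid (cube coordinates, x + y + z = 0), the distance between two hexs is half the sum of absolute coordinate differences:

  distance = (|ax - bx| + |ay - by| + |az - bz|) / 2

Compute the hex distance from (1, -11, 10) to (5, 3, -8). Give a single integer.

Answer: 18

Derivation:
|ax - bx| = |1 - 5| = 4
|ay - by| = |-11 - 3| = 14
|az - bz| = |10 - (-8)| = 18
distance = (4 + 14 + 18) / 2 = 36 / 2 = 18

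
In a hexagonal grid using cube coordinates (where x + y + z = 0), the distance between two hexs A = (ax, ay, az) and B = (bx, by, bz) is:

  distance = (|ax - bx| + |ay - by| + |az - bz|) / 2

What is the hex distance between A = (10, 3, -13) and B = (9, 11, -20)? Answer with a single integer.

|ax - bx| = |10 - 9| = 1
|ay - by| = |3 - 11| = 8
|az - bz| = |-13 - (-20)| = 7
distance = (1 + 8 + 7) / 2 = 16 / 2 = 8

Answer: 8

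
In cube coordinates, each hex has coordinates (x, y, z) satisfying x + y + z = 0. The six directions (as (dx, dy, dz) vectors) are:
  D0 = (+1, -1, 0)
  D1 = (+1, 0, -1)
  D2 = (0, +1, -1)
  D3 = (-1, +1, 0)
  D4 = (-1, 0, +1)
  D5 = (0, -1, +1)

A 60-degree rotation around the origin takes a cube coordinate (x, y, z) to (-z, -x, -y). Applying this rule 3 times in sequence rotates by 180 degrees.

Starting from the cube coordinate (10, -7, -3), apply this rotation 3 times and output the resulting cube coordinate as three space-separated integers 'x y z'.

Start: (10, -7, -3)
Step 1: (10, -7, -3) -> (-(-3), -(10), -(-7)) = (3, -10, 7)
Step 2: (3, -10, 7) -> (-(7), -(3), -(-10)) = (-7, -3, 10)
Step 3: (-7, -3, 10) -> (-(10), -(-7), -(-3)) = (-10, 7, 3)

Answer: -10 7 3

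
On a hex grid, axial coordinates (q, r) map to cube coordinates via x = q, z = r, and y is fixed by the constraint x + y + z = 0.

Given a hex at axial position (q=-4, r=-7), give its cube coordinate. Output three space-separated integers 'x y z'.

x = q = -4
z = r = -7
y = -x - z = -(-4) - (-7) = 11

Answer: -4 11 -7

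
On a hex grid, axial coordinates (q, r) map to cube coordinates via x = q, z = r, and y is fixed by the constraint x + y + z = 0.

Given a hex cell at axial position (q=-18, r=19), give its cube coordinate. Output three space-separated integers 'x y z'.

Answer: -18 -1 19

Derivation:
x = q = -18
z = r = 19
y = -x - z = -(-18) - (19) = -1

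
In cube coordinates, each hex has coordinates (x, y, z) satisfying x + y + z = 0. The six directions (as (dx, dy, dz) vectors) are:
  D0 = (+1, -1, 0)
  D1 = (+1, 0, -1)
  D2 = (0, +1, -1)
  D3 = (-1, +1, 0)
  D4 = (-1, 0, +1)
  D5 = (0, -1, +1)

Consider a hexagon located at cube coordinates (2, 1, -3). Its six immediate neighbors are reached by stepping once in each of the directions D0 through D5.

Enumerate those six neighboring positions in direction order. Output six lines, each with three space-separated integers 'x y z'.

Answer: 3 0 -3
3 1 -4
2 2 -4
1 2 -3
1 1 -2
2 0 -2

Derivation:
Center: (2, 1, -3). Add each direction:
  D0: (2, 1, -3) + (1, -1, 0) = (3, 0, -3)
  D1: (2, 1, -3) + (1, 0, -1) = (3, 1, -4)
  D2: (2, 1, -3) + (0, 1, -1) = (2, 2, -4)
  D3: (2, 1, -3) + (-1, 1, 0) = (1, 2, -3)
  D4: (2, 1, -3) + (-1, 0, 1) = (1, 1, -2)
  D5: (2, 1, -3) + (0, -1, 1) = (2, 0, -2)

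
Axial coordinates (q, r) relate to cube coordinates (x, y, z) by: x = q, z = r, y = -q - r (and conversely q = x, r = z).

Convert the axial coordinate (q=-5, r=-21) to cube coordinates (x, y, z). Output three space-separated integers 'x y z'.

x = q = -5
z = r = -21
y = -x - z = -(-5) - (-21) = 26

Answer: -5 26 -21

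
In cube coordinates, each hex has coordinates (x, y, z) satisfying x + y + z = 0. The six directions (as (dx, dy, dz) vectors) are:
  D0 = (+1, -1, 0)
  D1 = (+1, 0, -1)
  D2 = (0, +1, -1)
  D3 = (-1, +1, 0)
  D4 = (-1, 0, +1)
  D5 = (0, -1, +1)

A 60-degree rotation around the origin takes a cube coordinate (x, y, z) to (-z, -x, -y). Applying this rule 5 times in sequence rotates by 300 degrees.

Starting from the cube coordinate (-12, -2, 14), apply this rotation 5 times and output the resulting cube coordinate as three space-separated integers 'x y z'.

Answer: 2 -14 12

Derivation:
Start: (-12, -2, 14)
Step 1: (-12, -2, 14) -> (-(14), -(-12), -(-2)) = (-14, 12, 2)
Step 2: (-14, 12, 2) -> (-(2), -(-14), -(12)) = (-2, 14, -12)
Step 3: (-2, 14, -12) -> (-(-12), -(-2), -(14)) = (12, 2, -14)
Step 4: (12, 2, -14) -> (-(-14), -(12), -(2)) = (14, -12, -2)
Step 5: (14, -12, -2) -> (-(-2), -(14), -(-12)) = (2, -14, 12)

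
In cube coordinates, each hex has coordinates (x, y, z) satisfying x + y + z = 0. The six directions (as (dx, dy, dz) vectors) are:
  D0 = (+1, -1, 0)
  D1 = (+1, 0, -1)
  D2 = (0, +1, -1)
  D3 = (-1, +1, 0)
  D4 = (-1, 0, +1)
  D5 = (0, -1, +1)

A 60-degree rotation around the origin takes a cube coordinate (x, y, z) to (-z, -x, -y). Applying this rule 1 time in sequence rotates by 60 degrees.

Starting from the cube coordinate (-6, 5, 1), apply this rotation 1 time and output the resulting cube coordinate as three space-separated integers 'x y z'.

Answer: -1 6 -5

Derivation:
Start: (-6, 5, 1)
Step 1: (-6, 5, 1) -> (-(1), -(-6), -(5)) = (-1, 6, -5)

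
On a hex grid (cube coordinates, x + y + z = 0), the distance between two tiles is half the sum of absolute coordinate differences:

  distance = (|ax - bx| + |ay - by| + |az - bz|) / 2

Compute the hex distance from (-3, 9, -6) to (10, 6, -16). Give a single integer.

|ax - bx| = |-3 - 10| = 13
|ay - by| = |9 - 6| = 3
|az - bz| = |-6 - (-16)| = 10
distance = (13 + 3 + 10) / 2 = 26 / 2 = 13

Answer: 13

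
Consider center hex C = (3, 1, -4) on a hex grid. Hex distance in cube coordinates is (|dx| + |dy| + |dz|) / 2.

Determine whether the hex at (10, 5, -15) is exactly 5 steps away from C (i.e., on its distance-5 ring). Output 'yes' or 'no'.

Answer: no

Derivation:
|px - cx| = |10 - 3| = 7
|py - cy| = |5 - 1| = 4
|pz - cz| = |-15 - (-4)| = 11
distance = (7+4+11)/2 = 22/2 = 11
radius = 5; distance != radius -> no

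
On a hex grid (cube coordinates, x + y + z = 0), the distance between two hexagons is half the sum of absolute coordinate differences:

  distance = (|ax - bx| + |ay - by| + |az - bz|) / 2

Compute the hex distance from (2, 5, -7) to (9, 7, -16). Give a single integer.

Answer: 9

Derivation:
|ax - bx| = |2 - 9| = 7
|ay - by| = |5 - 7| = 2
|az - bz| = |-7 - (-16)| = 9
distance = (7 + 2 + 9) / 2 = 18 / 2 = 9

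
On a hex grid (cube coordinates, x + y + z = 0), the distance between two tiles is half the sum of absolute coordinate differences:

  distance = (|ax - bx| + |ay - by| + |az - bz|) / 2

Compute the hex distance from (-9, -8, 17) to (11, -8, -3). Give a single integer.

Answer: 20

Derivation:
|ax - bx| = |-9 - 11| = 20
|ay - by| = |-8 - (-8)| = 0
|az - bz| = |17 - (-3)| = 20
distance = (20 + 0 + 20) / 2 = 40 / 2 = 20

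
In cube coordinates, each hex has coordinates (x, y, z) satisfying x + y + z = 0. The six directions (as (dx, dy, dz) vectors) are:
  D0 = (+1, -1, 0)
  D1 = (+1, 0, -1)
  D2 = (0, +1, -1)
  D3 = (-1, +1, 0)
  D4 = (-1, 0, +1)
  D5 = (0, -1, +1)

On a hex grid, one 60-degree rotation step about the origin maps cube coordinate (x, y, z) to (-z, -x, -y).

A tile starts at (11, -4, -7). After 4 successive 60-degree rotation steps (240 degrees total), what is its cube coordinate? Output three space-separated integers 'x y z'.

Start: (11, -4, -7)
Step 1: (11, -4, -7) -> (-(-7), -(11), -(-4)) = (7, -11, 4)
Step 2: (7, -11, 4) -> (-(4), -(7), -(-11)) = (-4, -7, 11)
Step 3: (-4, -7, 11) -> (-(11), -(-4), -(-7)) = (-11, 4, 7)
Step 4: (-11, 4, 7) -> (-(7), -(-11), -(4)) = (-7, 11, -4)

Answer: -7 11 -4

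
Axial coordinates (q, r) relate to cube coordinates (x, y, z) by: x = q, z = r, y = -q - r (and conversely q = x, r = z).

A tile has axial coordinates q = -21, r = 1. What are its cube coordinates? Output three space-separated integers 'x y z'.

x = q = -21
z = r = 1
y = -x - z = -(-21) - (1) = 20

Answer: -21 20 1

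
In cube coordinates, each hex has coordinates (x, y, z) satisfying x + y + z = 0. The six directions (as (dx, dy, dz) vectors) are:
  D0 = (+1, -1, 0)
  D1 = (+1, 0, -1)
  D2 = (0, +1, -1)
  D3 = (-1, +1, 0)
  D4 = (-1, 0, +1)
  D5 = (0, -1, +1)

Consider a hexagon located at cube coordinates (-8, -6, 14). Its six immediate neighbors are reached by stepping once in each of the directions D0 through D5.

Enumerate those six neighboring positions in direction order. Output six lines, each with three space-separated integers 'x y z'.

Center: (-8, -6, 14). Add each direction:
  D0: (-8, -6, 14) + (1, -1, 0) = (-7, -7, 14)
  D1: (-8, -6, 14) + (1, 0, -1) = (-7, -6, 13)
  D2: (-8, -6, 14) + (0, 1, -1) = (-8, -5, 13)
  D3: (-8, -6, 14) + (-1, 1, 0) = (-9, -5, 14)
  D4: (-8, -6, 14) + (-1, 0, 1) = (-9, -6, 15)
  D5: (-8, -6, 14) + (0, -1, 1) = (-8, -7, 15)

Answer: -7 -7 14
-7 -6 13
-8 -5 13
-9 -5 14
-9 -6 15
-8 -7 15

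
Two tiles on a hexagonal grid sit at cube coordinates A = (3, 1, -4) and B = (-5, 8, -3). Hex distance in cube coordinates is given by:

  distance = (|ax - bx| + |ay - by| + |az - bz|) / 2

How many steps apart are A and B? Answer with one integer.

Answer: 8

Derivation:
|ax - bx| = |3 - (-5)| = 8
|ay - by| = |1 - 8| = 7
|az - bz| = |-4 - (-3)| = 1
distance = (8 + 7 + 1) / 2 = 16 / 2 = 8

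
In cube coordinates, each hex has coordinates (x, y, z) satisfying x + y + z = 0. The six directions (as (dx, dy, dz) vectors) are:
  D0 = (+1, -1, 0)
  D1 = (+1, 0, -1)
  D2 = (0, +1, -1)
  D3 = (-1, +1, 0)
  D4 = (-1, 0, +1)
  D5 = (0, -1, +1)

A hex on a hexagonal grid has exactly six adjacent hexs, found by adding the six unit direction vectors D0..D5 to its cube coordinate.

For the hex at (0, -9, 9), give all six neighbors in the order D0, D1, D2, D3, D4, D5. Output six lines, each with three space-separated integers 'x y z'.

Center: (0, -9, 9). Add each direction:
  D0: (0, -9, 9) + (1, -1, 0) = (1, -10, 9)
  D1: (0, -9, 9) + (1, 0, -1) = (1, -9, 8)
  D2: (0, -9, 9) + (0, 1, -1) = (0, -8, 8)
  D3: (0, -9, 9) + (-1, 1, 0) = (-1, -8, 9)
  D4: (0, -9, 9) + (-1, 0, 1) = (-1, -9, 10)
  D5: (0, -9, 9) + (0, -1, 1) = (0, -10, 10)

Answer: 1 -10 9
1 -9 8
0 -8 8
-1 -8 9
-1 -9 10
0 -10 10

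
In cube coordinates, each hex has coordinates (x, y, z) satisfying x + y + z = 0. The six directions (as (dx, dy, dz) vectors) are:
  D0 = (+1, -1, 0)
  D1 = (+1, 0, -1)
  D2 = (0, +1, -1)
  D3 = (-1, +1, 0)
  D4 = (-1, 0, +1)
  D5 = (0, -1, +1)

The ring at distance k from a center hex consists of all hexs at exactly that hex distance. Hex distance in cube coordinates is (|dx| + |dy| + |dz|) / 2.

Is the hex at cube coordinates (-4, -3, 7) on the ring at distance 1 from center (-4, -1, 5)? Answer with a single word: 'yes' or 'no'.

|px - cx| = |-4 - (-4)| = 0
|py - cy| = |-3 - (-1)| = 2
|pz - cz| = |7 - 5| = 2
distance = (0+2+2)/2 = 4/2 = 2
radius = 1; distance != radius -> no

Answer: no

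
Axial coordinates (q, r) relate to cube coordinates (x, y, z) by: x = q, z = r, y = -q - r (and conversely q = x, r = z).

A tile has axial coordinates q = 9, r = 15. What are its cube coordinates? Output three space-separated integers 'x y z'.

x = q = 9
z = r = 15
y = -x - z = -(9) - (15) = -24

Answer: 9 -24 15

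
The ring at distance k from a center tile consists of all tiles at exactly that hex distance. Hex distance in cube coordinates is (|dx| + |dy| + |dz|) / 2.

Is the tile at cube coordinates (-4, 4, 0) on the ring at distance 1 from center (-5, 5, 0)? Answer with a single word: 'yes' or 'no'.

|px - cx| = |-4 - (-5)| = 1
|py - cy| = |4 - 5| = 1
|pz - cz| = |0 - 0| = 0
distance = (1+1+0)/2 = 2/2 = 1
radius = 1; distance == radius -> yes

Answer: yes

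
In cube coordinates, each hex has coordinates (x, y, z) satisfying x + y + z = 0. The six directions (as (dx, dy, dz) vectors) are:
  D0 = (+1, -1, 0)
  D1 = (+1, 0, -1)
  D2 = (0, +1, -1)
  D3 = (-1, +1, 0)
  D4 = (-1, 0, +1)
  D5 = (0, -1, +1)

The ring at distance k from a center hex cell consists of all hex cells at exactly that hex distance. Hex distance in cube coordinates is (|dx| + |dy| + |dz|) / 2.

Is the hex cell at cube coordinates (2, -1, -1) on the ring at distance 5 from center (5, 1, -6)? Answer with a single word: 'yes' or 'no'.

|px - cx| = |2 - 5| = 3
|py - cy| = |-1 - 1| = 2
|pz - cz| = |-1 - (-6)| = 5
distance = (3+2+5)/2 = 10/2 = 5
radius = 5; distance == radius -> yes

Answer: yes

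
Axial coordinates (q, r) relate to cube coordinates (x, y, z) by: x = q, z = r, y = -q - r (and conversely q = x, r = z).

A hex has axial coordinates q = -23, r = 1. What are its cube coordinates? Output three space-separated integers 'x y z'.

Answer: -23 22 1

Derivation:
x = q = -23
z = r = 1
y = -x - z = -(-23) - (1) = 22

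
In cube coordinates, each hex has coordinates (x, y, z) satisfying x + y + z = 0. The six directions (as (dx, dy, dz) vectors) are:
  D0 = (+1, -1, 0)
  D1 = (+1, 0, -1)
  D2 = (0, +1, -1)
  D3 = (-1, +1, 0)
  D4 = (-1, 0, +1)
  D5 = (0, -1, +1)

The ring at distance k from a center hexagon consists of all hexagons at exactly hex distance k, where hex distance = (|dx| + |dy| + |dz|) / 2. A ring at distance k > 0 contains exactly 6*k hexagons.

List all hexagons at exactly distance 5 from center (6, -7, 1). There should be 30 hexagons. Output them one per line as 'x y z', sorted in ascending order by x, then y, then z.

Walk ring at distance 5 from (6, -7, 1):
Start at center + D4*5 = (1, -7, 6)
  hex 0: (1, -7, 6)
  hex 1: (2, -8, 6)
  hex 2: (3, -9, 6)
  hex 3: (4, -10, 6)
  hex 4: (5, -11, 6)
  hex 5: (6, -12, 6)
  hex 6: (7, -12, 5)
  hex 7: (8, -12, 4)
  hex 8: (9, -12, 3)
  hex 9: (10, -12, 2)
  hex 10: (11, -12, 1)
  hex 11: (11, -11, 0)
  hex 12: (11, -10, -1)
  hex 13: (11, -9, -2)
  hex 14: (11, -8, -3)
  hex 15: (11, -7, -4)
  hex 16: (10, -6, -4)
  hex 17: (9, -5, -4)
  hex 18: (8, -4, -4)
  hex 19: (7, -3, -4)
  hex 20: (6, -2, -4)
  hex 21: (5, -2, -3)
  hex 22: (4, -2, -2)
  hex 23: (3, -2, -1)
  hex 24: (2, -2, 0)
  hex 25: (1, -2, 1)
  hex 26: (1, -3, 2)
  hex 27: (1, -4, 3)
  hex 28: (1, -5, 4)
  hex 29: (1, -6, 5)
Sorted: 30 hexes.

Answer: 1 -7 6
1 -6 5
1 -5 4
1 -4 3
1 -3 2
1 -2 1
2 -8 6
2 -2 0
3 -9 6
3 -2 -1
4 -10 6
4 -2 -2
5 -11 6
5 -2 -3
6 -12 6
6 -2 -4
7 -12 5
7 -3 -4
8 -12 4
8 -4 -4
9 -12 3
9 -5 -4
10 -12 2
10 -6 -4
11 -12 1
11 -11 0
11 -10 -1
11 -9 -2
11 -8 -3
11 -7 -4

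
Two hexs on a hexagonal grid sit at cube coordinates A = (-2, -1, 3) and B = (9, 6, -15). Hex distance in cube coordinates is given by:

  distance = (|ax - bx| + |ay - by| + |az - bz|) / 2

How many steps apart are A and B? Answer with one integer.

|ax - bx| = |-2 - 9| = 11
|ay - by| = |-1 - 6| = 7
|az - bz| = |3 - (-15)| = 18
distance = (11 + 7 + 18) / 2 = 36 / 2 = 18

Answer: 18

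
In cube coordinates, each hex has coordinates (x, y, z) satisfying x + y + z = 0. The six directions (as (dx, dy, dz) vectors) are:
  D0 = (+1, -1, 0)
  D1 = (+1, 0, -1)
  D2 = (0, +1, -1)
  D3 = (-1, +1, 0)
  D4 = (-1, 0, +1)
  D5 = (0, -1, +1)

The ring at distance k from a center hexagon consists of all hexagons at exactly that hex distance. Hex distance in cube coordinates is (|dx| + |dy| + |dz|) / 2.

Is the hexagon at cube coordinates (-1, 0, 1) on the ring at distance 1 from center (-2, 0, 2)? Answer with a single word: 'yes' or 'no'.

|px - cx| = |-1 - (-2)| = 1
|py - cy| = |0 - 0| = 0
|pz - cz| = |1 - 2| = 1
distance = (1+0+1)/2 = 2/2 = 1
radius = 1; distance == radius -> yes

Answer: yes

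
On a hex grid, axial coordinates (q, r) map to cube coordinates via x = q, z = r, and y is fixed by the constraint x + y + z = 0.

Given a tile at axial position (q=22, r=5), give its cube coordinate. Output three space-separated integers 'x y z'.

Answer: 22 -27 5

Derivation:
x = q = 22
z = r = 5
y = -x - z = -(22) - (5) = -27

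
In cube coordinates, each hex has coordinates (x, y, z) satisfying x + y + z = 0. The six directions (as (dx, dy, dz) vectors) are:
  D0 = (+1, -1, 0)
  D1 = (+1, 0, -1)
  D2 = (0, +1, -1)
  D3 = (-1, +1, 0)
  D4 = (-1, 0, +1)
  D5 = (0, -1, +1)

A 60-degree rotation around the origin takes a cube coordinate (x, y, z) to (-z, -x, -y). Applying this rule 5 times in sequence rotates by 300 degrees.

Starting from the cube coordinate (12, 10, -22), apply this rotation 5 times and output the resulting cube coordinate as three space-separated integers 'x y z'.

Answer: -10 22 -12

Derivation:
Start: (12, 10, -22)
Step 1: (12, 10, -22) -> (-(-22), -(12), -(10)) = (22, -12, -10)
Step 2: (22, -12, -10) -> (-(-10), -(22), -(-12)) = (10, -22, 12)
Step 3: (10, -22, 12) -> (-(12), -(10), -(-22)) = (-12, -10, 22)
Step 4: (-12, -10, 22) -> (-(22), -(-12), -(-10)) = (-22, 12, 10)
Step 5: (-22, 12, 10) -> (-(10), -(-22), -(12)) = (-10, 22, -12)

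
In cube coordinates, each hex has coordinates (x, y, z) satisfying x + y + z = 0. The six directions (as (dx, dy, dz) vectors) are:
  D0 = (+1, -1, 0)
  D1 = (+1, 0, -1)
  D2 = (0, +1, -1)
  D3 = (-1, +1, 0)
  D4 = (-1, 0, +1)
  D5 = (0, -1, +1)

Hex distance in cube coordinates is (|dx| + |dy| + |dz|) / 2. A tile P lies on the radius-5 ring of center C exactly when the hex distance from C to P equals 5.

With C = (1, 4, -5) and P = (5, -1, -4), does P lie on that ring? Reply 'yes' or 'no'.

|px - cx| = |5 - 1| = 4
|py - cy| = |-1 - 4| = 5
|pz - cz| = |-4 - (-5)| = 1
distance = (4+5+1)/2 = 10/2 = 5
radius = 5; distance == radius -> yes

Answer: yes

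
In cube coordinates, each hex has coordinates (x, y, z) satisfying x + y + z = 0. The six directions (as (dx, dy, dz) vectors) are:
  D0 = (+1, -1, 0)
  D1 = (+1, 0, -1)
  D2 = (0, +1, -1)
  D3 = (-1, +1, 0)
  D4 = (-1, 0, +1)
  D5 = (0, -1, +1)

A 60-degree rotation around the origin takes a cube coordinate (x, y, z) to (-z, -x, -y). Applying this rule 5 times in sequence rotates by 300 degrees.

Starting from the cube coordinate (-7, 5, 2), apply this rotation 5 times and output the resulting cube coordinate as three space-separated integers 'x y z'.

Start: (-7, 5, 2)
Step 1: (-7, 5, 2) -> (-(2), -(-7), -(5)) = (-2, 7, -5)
Step 2: (-2, 7, -5) -> (-(-5), -(-2), -(7)) = (5, 2, -7)
Step 3: (5, 2, -7) -> (-(-7), -(5), -(2)) = (7, -5, -2)
Step 4: (7, -5, -2) -> (-(-2), -(7), -(-5)) = (2, -7, 5)
Step 5: (2, -7, 5) -> (-(5), -(2), -(-7)) = (-5, -2, 7)

Answer: -5 -2 7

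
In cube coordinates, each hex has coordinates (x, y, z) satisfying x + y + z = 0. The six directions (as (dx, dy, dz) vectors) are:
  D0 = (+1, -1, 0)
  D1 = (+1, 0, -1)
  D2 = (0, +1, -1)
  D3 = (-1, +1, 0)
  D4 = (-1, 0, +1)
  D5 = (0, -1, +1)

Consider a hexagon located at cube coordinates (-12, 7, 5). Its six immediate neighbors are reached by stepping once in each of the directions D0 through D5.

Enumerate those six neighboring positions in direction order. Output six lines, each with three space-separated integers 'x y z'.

Answer: -11 6 5
-11 7 4
-12 8 4
-13 8 5
-13 7 6
-12 6 6

Derivation:
Center: (-12, 7, 5). Add each direction:
  D0: (-12, 7, 5) + (1, -1, 0) = (-11, 6, 5)
  D1: (-12, 7, 5) + (1, 0, -1) = (-11, 7, 4)
  D2: (-12, 7, 5) + (0, 1, -1) = (-12, 8, 4)
  D3: (-12, 7, 5) + (-1, 1, 0) = (-13, 8, 5)
  D4: (-12, 7, 5) + (-1, 0, 1) = (-13, 7, 6)
  D5: (-12, 7, 5) + (0, -1, 1) = (-12, 6, 6)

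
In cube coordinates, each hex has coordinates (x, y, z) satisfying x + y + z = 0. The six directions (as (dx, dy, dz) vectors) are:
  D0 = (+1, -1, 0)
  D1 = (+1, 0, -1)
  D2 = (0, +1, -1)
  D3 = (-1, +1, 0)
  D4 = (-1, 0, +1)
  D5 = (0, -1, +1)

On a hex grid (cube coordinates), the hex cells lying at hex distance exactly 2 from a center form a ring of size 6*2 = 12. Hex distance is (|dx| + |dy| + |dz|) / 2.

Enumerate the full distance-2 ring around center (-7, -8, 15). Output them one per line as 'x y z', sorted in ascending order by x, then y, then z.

Answer: -9 -8 17
-9 -7 16
-9 -6 15
-8 -9 17
-8 -6 14
-7 -10 17
-7 -6 13
-6 -10 16
-6 -7 13
-5 -10 15
-5 -9 14
-5 -8 13

Derivation:
Walk ring at distance 2 from (-7, -8, 15):
Start at center + D4*2 = (-9, -8, 17)
  hex 0: (-9, -8, 17)
  hex 1: (-8, -9, 17)
  hex 2: (-7, -10, 17)
  hex 3: (-6, -10, 16)
  hex 4: (-5, -10, 15)
  hex 5: (-5, -9, 14)
  hex 6: (-5, -8, 13)
  hex 7: (-6, -7, 13)
  hex 8: (-7, -6, 13)
  hex 9: (-8, -6, 14)
  hex 10: (-9, -6, 15)
  hex 11: (-9, -7, 16)
Sorted: 12 hexes.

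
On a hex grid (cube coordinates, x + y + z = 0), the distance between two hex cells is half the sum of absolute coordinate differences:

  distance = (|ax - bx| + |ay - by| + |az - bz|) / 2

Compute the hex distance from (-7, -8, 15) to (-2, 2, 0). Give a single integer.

Answer: 15

Derivation:
|ax - bx| = |-7 - (-2)| = 5
|ay - by| = |-8 - 2| = 10
|az - bz| = |15 - 0| = 15
distance = (5 + 10 + 15) / 2 = 30 / 2 = 15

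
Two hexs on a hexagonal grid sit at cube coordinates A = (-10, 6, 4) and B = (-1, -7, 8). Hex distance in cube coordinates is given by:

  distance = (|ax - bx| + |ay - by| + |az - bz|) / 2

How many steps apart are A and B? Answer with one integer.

Answer: 13

Derivation:
|ax - bx| = |-10 - (-1)| = 9
|ay - by| = |6 - (-7)| = 13
|az - bz| = |4 - 8| = 4
distance = (9 + 13 + 4) / 2 = 26 / 2 = 13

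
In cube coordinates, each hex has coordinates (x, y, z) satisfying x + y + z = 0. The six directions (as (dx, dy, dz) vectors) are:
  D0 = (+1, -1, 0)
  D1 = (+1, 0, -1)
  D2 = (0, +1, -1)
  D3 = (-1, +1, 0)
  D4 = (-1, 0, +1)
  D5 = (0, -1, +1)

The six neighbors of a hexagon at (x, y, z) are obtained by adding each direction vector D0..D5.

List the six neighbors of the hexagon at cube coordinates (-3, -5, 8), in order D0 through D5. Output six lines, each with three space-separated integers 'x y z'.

Center: (-3, -5, 8). Add each direction:
  D0: (-3, -5, 8) + (1, -1, 0) = (-2, -6, 8)
  D1: (-3, -5, 8) + (1, 0, -1) = (-2, -5, 7)
  D2: (-3, -5, 8) + (0, 1, -1) = (-3, -4, 7)
  D3: (-3, -5, 8) + (-1, 1, 0) = (-4, -4, 8)
  D4: (-3, -5, 8) + (-1, 0, 1) = (-4, -5, 9)
  D5: (-3, -5, 8) + (0, -1, 1) = (-3, -6, 9)

Answer: -2 -6 8
-2 -5 7
-3 -4 7
-4 -4 8
-4 -5 9
-3 -6 9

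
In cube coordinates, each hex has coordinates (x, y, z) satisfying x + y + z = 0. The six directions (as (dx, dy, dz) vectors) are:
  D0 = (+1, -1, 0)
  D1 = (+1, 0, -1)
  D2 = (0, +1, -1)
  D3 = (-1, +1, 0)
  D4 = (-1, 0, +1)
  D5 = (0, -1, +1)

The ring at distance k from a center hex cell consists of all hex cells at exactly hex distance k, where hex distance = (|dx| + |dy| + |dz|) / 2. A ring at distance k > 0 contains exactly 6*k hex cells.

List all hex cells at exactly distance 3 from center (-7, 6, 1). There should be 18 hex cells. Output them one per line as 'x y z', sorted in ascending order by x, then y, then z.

Walk ring at distance 3 from (-7, 6, 1):
Start at center + D4*3 = (-10, 6, 4)
  hex 0: (-10, 6, 4)
  hex 1: (-9, 5, 4)
  hex 2: (-8, 4, 4)
  hex 3: (-7, 3, 4)
  hex 4: (-6, 3, 3)
  hex 5: (-5, 3, 2)
  hex 6: (-4, 3, 1)
  hex 7: (-4, 4, 0)
  hex 8: (-4, 5, -1)
  hex 9: (-4, 6, -2)
  hex 10: (-5, 7, -2)
  hex 11: (-6, 8, -2)
  hex 12: (-7, 9, -2)
  hex 13: (-8, 9, -1)
  hex 14: (-9, 9, 0)
  hex 15: (-10, 9, 1)
  hex 16: (-10, 8, 2)
  hex 17: (-10, 7, 3)
Sorted: 18 hexes.

Answer: -10 6 4
-10 7 3
-10 8 2
-10 9 1
-9 5 4
-9 9 0
-8 4 4
-8 9 -1
-7 3 4
-7 9 -2
-6 3 3
-6 8 -2
-5 3 2
-5 7 -2
-4 3 1
-4 4 0
-4 5 -1
-4 6 -2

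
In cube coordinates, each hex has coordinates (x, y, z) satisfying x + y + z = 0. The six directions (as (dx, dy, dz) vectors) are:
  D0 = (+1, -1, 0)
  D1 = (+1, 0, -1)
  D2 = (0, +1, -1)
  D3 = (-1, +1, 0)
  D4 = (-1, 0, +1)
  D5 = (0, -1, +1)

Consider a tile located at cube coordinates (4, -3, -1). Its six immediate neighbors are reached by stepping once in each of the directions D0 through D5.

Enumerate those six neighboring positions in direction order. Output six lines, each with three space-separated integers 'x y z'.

Center: (4, -3, -1). Add each direction:
  D0: (4, -3, -1) + (1, -1, 0) = (5, -4, -1)
  D1: (4, -3, -1) + (1, 0, -1) = (5, -3, -2)
  D2: (4, -3, -1) + (0, 1, -1) = (4, -2, -2)
  D3: (4, -3, -1) + (-1, 1, 0) = (3, -2, -1)
  D4: (4, -3, -1) + (-1, 0, 1) = (3, -3, 0)
  D5: (4, -3, -1) + (0, -1, 1) = (4, -4, 0)

Answer: 5 -4 -1
5 -3 -2
4 -2 -2
3 -2 -1
3 -3 0
4 -4 0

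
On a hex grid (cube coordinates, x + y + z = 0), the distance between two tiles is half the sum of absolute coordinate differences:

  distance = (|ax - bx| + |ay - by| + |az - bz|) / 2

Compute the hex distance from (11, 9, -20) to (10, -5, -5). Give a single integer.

|ax - bx| = |11 - 10| = 1
|ay - by| = |9 - (-5)| = 14
|az - bz| = |-20 - (-5)| = 15
distance = (1 + 14 + 15) / 2 = 30 / 2 = 15

Answer: 15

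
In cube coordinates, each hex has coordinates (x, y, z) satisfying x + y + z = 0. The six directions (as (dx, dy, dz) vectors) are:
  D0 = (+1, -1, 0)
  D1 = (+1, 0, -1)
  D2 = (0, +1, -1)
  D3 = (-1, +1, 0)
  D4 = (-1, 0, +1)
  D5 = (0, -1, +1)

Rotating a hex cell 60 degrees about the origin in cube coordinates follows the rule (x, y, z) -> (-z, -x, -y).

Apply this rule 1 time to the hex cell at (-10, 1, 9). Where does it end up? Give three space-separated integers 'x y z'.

Start: (-10, 1, 9)
Step 1: (-10, 1, 9) -> (-(9), -(-10), -(1)) = (-9, 10, -1)

Answer: -9 10 -1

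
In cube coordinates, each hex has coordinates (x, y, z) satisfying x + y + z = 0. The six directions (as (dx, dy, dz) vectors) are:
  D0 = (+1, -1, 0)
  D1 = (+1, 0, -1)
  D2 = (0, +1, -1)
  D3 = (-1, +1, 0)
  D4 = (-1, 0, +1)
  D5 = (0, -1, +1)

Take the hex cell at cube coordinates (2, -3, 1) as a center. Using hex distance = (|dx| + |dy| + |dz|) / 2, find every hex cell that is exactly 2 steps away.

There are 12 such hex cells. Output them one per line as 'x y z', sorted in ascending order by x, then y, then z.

Walk ring at distance 2 from (2, -3, 1):
Start at center + D4*2 = (0, -3, 3)
  hex 0: (0, -3, 3)
  hex 1: (1, -4, 3)
  hex 2: (2, -5, 3)
  hex 3: (3, -5, 2)
  hex 4: (4, -5, 1)
  hex 5: (4, -4, 0)
  hex 6: (4, -3, -1)
  hex 7: (3, -2, -1)
  hex 8: (2, -1, -1)
  hex 9: (1, -1, 0)
  hex 10: (0, -1, 1)
  hex 11: (0, -2, 2)
Sorted: 12 hexes.

Answer: 0 -3 3
0 -2 2
0 -1 1
1 -4 3
1 -1 0
2 -5 3
2 -1 -1
3 -5 2
3 -2 -1
4 -5 1
4 -4 0
4 -3 -1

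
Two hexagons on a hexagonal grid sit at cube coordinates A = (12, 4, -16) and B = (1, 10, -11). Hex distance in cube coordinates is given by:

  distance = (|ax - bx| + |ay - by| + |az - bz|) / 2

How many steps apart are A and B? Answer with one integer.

Answer: 11

Derivation:
|ax - bx| = |12 - 1| = 11
|ay - by| = |4 - 10| = 6
|az - bz| = |-16 - (-11)| = 5
distance = (11 + 6 + 5) / 2 = 22 / 2 = 11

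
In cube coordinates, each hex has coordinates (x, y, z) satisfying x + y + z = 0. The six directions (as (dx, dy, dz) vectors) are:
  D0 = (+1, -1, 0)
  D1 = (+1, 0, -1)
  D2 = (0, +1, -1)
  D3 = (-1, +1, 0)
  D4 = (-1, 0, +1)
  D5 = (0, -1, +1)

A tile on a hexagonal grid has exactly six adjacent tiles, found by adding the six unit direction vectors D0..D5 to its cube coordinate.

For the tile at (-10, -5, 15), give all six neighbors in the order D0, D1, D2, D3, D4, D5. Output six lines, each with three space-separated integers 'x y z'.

Answer: -9 -6 15
-9 -5 14
-10 -4 14
-11 -4 15
-11 -5 16
-10 -6 16

Derivation:
Center: (-10, -5, 15). Add each direction:
  D0: (-10, -5, 15) + (1, -1, 0) = (-9, -6, 15)
  D1: (-10, -5, 15) + (1, 0, -1) = (-9, -5, 14)
  D2: (-10, -5, 15) + (0, 1, -1) = (-10, -4, 14)
  D3: (-10, -5, 15) + (-1, 1, 0) = (-11, -4, 15)
  D4: (-10, -5, 15) + (-1, 0, 1) = (-11, -5, 16)
  D5: (-10, -5, 15) + (0, -1, 1) = (-10, -6, 16)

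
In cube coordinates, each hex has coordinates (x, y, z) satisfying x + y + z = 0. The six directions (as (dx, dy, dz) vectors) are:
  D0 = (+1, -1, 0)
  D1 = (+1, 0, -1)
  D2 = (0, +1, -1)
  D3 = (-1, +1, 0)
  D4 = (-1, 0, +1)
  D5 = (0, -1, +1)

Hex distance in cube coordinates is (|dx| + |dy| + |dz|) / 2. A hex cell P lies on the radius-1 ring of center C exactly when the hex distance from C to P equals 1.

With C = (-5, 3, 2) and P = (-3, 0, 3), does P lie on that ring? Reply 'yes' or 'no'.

|px - cx| = |-3 - (-5)| = 2
|py - cy| = |0 - 3| = 3
|pz - cz| = |3 - 2| = 1
distance = (2+3+1)/2 = 6/2 = 3
radius = 1; distance != radius -> no

Answer: no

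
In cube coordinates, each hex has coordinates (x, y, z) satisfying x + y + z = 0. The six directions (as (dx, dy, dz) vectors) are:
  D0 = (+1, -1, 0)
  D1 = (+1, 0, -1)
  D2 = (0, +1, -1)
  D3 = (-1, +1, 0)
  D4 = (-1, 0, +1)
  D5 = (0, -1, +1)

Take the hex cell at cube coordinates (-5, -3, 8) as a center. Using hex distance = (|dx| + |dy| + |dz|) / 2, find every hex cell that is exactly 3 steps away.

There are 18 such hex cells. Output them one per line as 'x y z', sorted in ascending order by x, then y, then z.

Walk ring at distance 3 from (-5, -3, 8):
Start at center + D4*3 = (-8, -3, 11)
  hex 0: (-8, -3, 11)
  hex 1: (-7, -4, 11)
  hex 2: (-6, -5, 11)
  hex 3: (-5, -6, 11)
  hex 4: (-4, -6, 10)
  hex 5: (-3, -6, 9)
  hex 6: (-2, -6, 8)
  hex 7: (-2, -5, 7)
  hex 8: (-2, -4, 6)
  hex 9: (-2, -3, 5)
  hex 10: (-3, -2, 5)
  hex 11: (-4, -1, 5)
  hex 12: (-5, 0, 5)
  hex 13: (-6, 0, 6)
  hex 14: (-7, 0, 7)
  hex 15: (-8, 0, 8)
  hex 16: (-8, -1, 9)
  hex 17: (-8, -2, 10)
Sorted: 18 hexes.

Answer: -8 -3 11
-8 -2 10
-8 -1 9
-8 0 8
-7 -4 11
-7 0 7
-6 -5 11
-6 0 6
-5 -6 11
-5 0 5
-4 -6 10
-4 -1 5
-3 -6 9
-3 -2 5
-2 -6 8
-2 -5 7
-2 -4 6
-2 -3 5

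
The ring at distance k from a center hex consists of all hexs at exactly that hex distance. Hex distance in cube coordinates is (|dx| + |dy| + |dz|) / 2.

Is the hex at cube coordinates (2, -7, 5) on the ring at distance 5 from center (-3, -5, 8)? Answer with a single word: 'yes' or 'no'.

|px - cx| = |2 - (-3)| = 5
|py - cy| = |-7 - (-5)| = 2
|pz - cz| = |5 - 8| = 3
distance = (5+2+3)/2 = 10/2 = 5
radius = 5; distance == radius -> yes

Answer: yes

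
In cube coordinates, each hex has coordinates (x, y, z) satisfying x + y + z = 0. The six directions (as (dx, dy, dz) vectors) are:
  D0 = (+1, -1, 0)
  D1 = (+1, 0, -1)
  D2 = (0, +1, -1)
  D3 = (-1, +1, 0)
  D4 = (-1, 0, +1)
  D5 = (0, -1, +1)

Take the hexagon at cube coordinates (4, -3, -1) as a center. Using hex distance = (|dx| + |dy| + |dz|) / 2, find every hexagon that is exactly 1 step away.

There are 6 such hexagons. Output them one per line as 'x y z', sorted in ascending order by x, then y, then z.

Walk ring at distance 1 from (4, -3, -1):
Start at center + D4*1 = (3, -3, 0)
  hex 0: (3, -3, 0)
  hex 1: (4, -4, 0)
  hex 2: (5, -4, -1)
  hex 3: (5, -3, -2)
  hex 4: (4, -2, -2)
  hex 5: (3, -2, -1)
Sorted: 6 hexes.

Answer: 3 -3 0
3 -2 -1
4 -4 0
4 -2 -2
5 -4 -1
5 -3 -2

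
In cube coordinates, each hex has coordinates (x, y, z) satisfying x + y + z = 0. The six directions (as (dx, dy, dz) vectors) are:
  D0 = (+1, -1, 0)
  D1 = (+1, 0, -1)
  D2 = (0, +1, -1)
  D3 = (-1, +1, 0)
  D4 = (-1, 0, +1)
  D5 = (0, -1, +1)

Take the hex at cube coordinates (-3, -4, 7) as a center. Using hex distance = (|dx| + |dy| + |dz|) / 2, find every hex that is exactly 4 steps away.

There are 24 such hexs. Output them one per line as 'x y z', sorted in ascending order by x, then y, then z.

Walk ring at distance 4 from (-3, -4, 7):
Start at center + D4*4 = (-7, -4, 11)
  hex 0: (-7, -4, 11)
  hex 1: (-6, -5, 11)
  hex 2: (-5, -6, 11)
  hex 3: (-4, -7, 11)
  hex 4: (-3, -8, 11)
  hex 5: (-2, -8, 10)
  hex 6: (-1, -8, 9)
  hex 7: (0, -8, 8)
  hex 8: (1, -8, 7)
  hex 9: (1, -7, 6)
  hex 10: (1, -6, 5)
  hex 11: (1, -5, 4)
  hex 12: (1, -4, 3)
  hex 13: (0, -3, 3)
  hex 14: (-1, -2, 3)
  hex 15: (-2, -1, 3)
  hex 16: (-3, 0, 3)
  hex 17: (-4, 0, 4)
  hex 18: (-5, 0, 5)
  hex 19: (-6, 0, 6)
  hex 20: (-7, 0, 7)
  hex 21: (-7, -1, 8)
  hex 22: (-7, -2, 9)
  hex 23: (-7, -3, 10)
Sorted: 24 hexes.

Answer: -7 -4 11
-7 -3 10
-7 -2 9
-7 -1 8
-7 0 7
-6 -5 11
-6 0 6
-5 -6 11
-5 0 5
-4 -7 11
-4 0 4
-3 -8 11
-3 0 3
-2 -8 10
-2 -1 3
-1 -8 9
-1 -2 3
0 -8 8
0 -3 3
1 -8 7
1 -7 6
1 -6 5
1 -5 4
1 -4 3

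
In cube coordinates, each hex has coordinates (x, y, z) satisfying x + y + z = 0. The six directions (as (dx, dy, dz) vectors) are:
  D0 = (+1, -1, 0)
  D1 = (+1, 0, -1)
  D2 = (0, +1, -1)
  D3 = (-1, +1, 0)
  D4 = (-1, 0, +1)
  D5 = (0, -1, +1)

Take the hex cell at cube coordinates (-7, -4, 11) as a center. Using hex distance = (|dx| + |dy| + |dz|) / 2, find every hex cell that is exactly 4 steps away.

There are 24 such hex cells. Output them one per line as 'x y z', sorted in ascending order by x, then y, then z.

Answer: -11 -4 15
-11 -3 14
-11 -2 13
-11 -1 12
-11 0 11
-10 -5 15
-10 0 10
-9 -6 15
-9 0 9
-8 -7 15
-8 0 8
-7 -8 15
-7 0 7
-6 -8 14
-6 -1 7
-5 -8 13
-5 -2 7
-4 -8 12
-4 -3 7
-3 -8 11
-3 -7 10
-3 -6 9
-3 -5 8
-3 -4 7

Derivation:
Walk ring at distance 4 from (-7, -4, 11):
Start at center + D4*4 = (-11, -4, 15)
  hex 0: (-11, -4, 15)
  hex 1: (-10, -5, 15)
  hex 2: (-9, -6, 15)
  hex 3: (-8, -7, 15)
  hex 4: (-7, -8, 15)
  hex 5: (-6, -8, 14)
  hex 6: (-5, -8, 13)
  hex 7: (-4, -8, 12)
  hex 8: (-3, -8, 11)
  hex 9: (-3, -7, 10)
  hex 10: (-3, -6, 9)
  hex 11: (-3, -5, 8)
  hex 12: (-3, -4, 7)
  hex 13: (-4, -3, 7)
  hex 14: (-5, -2, 7)
  hex 15: (-6, -1, 7)
  hex 16: (-7, 0, 7)
  hex 17: (-8, 0, 8)
  hex 18: (-9, 0, 9)
  hex 19: (-10, 0, 10)
  hex 20: (-11, 0, 11)
  hex 21: (-11, -1, 12)
  hex 22: (-11, -2, 13)
  hex 23: (-11, -3, 14)
Sorted: 24 hexes.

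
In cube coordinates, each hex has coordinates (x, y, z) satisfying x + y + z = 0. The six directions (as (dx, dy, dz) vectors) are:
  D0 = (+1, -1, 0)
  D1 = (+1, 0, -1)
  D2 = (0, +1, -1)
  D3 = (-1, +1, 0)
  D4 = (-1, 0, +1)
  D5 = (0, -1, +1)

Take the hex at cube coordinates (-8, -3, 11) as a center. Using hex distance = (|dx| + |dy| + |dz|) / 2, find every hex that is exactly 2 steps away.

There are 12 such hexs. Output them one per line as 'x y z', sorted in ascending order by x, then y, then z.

Answer: -10 -3 13
-10 -2 12
-10 -1 11
-9 -4 13
-9 -1 10
-8 -5 13
-8 -1 9
-7 -5 12
-7 -2 9
-6 -5 11
-6 -4 10
-6 -3 9

Derivation:
Walk ring at distance 2 from (-8, -3, 11):
Start at center + D4*2 = (-10, -3, 13)
  hex 0: (-10, -3, 13)
  hex 1: (-9, -4, 13)
  hex 2: (-8, -5, 13)
  hex 3: (-7, -5, 12)
  hex 4: (-6, -5, 11)
  hex 5: (-6, -4, 10)
  hex 6: (-6, -3, 9)
  hex 7: (-7, -2, 9)
  hex 8: (-8, -1, 9)
  hex 9: (-9, -1, 10)
  hex 10: (-10, -1, 11)
  hex 11: (-10, -2, 12)
Sorted: 12 hexes.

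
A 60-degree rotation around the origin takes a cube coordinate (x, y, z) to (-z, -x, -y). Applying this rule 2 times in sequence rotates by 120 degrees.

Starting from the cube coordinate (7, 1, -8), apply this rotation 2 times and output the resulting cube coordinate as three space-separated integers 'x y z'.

Answer: 1 -8 7

Derivation:
Start: (7, 1, -8)
Step 1: (7, 1, -8) -> (-(-8), -(7), -(1)) = (8, -7, -1)
Step 2: (8, -7, -1) -> (-(-1), -(8), -(-7)) = (1, -8, 7)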